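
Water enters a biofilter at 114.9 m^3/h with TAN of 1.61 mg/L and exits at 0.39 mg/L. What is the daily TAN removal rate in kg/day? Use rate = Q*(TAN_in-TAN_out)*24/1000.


Concentration drop: TAN_in - TAN_out = 1.61 - 0.39 = 1.22 mg/L
Hourly TAN removed = Q * dTAN = 114.9 m^3/h * 1.22 mg/L = 140.178 g/h  (m^3/h * mg/L = g/h)
Daily TAN removed = 140.178 * 24 = 3364.272 g/day
Convert to kg/day: 3364.272 / 1000 = 3.364272 kg/day

3.364272 kg/day


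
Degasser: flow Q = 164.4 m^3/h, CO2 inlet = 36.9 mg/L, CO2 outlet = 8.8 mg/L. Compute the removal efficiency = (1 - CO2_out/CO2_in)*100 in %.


CO2_out / CO2_in = 8.8 / 36.9 = 0.23848238
Fraction remaining = 0.23848238
efficiency = (1 - 0.23848238) * 100 = 76.1518 %

76.1518 %


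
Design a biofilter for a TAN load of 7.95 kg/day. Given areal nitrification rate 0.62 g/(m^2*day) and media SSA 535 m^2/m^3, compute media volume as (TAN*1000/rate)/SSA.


A = 7.95*1000 / 0.62 = 12822.581 m^2
V = 12822.581 / 535 = 23.9674

23.9674 m^3


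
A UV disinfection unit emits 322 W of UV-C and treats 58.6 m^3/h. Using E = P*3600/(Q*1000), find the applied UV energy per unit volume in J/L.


Energy delivered per hour = 322 W * 3600 s = 1159200 J/h
Volume treated per hour = 58.6 m^3/h * 1000 = 58600 L/h
dose = 1159200 / 58600 = 19.7816 J/L

19.7816 J/L


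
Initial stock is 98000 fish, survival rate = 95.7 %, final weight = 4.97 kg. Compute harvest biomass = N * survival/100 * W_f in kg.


Survivors = 98000 * 95.7/100 = 93786 fish
Harvest biomass = survivors * W_f = 93786 * 4.97 = 466116.42 kg

466116.42 kg


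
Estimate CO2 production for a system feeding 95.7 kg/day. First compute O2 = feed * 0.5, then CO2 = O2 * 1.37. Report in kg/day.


O2 = 95.7 * 0.5 = 47.85
CO2 = 47.85 * 1.37 = 65.5545

65.5545 kg/day


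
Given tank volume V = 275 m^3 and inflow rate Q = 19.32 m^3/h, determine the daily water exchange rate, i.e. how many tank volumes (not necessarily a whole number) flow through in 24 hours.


Daily flow volume = 19.32 m^3/h * 24 h = 463.68 m^3/day
Exchanges = daily flow / tank volume = 463.68 / 275 = 1.68611 exchanges/day

1.68611 exchanges/day


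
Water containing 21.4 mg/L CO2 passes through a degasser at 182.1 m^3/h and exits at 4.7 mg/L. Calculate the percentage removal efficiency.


CO2_out / CO2_in = 4.7 / 21.4 = 0.21962617
Fraction remaining = 0.21962617
efficiency = (1 - 0.21962617) * 100 = 78.0374 %

78.0374 %


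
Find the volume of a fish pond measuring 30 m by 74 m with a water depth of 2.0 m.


Base area = L * W = 30 * 74 = 2220 m^2
Volume = area * depth = 2220 * 2.0 = 4440 m^3

4440 m^3


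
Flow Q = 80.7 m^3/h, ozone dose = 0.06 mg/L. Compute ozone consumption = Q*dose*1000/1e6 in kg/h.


O3 demand (mg/h) = Q * dose * 1000 = 80.7 * 0.06 * 1000 = 4842 mg/h
Convert mg to kg: 4842 / 1e6 = 0.004842 kg/h

0.004842 kg/h


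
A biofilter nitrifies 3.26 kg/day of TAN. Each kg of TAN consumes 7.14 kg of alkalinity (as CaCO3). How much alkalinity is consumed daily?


Alkalinity factor: 7.14 kg CaCO3 consumed per kg TAN nitrified
alk = 3.26 kg TAN * 7.14 = 23.2764 kg CaCO3/day

23.2764 kg CaCO3/day


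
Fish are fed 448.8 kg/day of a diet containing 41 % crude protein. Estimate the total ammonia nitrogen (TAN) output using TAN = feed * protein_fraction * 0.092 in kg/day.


Protein in feed = 448.8 * 41/100 = 184.008 kg/day
TAN = protein * 0.092 = 184.008 * 0.092 = 16.928736 kg/day

16.928736 kg/day


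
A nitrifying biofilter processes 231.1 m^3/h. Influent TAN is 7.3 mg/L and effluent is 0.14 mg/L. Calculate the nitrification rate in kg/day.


Concentration drop: TAN_in - TAN_out = 7.3 - 0.14 = 7.16 mg/L
Hourly TAN removed = Q * dTAN = 231.1 m^3/h * 7.16 mg/L = 1654.676 g/h  (m^3/h * mg/L = g/h)
Daily TAN removed = 1654.676 * 24 = 39712.224 g/day
Convert to kg/day: 39712.224 / 1000 = 39.712224 kg/day

39.712224 kg/day


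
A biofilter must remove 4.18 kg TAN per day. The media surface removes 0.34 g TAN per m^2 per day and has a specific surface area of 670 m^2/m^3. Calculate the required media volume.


A = 4.18*1000 / 0.34 = 12294.118 m^2
V = 12294.118 / 670 = 18.3494

18.3494 m^3


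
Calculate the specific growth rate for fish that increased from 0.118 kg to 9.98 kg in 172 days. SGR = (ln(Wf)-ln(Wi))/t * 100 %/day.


ln(W_f) = ln(9.98) = 2.3005831
ln(W_i) = ln(0.118) = -2.1370707
ln(W_f) - ln(W_i) = 2.3005831 - -2.1370707 = 4.4376538
SGR = 4.4376538 / 172 * 100 = 2.58003 %/day

2.58003 %/day


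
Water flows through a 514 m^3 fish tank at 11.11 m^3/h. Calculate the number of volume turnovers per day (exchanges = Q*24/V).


Daily flow volume = 11.11 m^3/h * 24 h = 266.64 m^3/day
Exchanges = daily flow / tank volume = 266.64 / 514 = 0.518755 exchanges/day

0.518755 exchanges/day


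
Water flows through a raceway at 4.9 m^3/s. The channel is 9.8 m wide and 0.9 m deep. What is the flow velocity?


Cross-sectional area = W * d = 9.8 * 0.9 = 8.82 m^2
Velocity = Q / A = 4.9 / 8.82 = 0.555556 m/s

0.555556 m/s


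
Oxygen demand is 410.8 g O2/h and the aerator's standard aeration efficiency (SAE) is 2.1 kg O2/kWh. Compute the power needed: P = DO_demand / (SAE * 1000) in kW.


SAE in g O2/kWh = 2.1 * 1000 = 2100 g/kWh
P = DO_demand / SAE_g = 410.8 / 2100 = 0.195619 kW

0.195619 kW


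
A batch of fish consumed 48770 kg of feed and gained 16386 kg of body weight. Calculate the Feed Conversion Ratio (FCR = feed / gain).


FCR = feed consumed / weight gained
FCR = 48770 kg / 16386 kg = 2.97632

2.97632


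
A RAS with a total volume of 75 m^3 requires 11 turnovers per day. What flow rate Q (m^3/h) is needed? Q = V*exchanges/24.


Daily recirculation volume = 75 m^3 * 11 = 825 m^3/day
Flow rate Q = daily volume / 24 h = 825 / 24 = 34.375 m^3/h

34.375 m^3/h


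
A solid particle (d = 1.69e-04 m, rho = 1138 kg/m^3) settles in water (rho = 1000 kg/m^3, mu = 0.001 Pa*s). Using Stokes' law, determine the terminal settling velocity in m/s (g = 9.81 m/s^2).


Density difference: rho_p - rho_f = 1138 - 1000 = 138 kg/m^3
d^2 = (1.69e-04)^2 = 2.8561e-08 m^2
Numerator = (rho_p - rho_f) * g * d^2 = 138 * 9.81 * 2.8561e-08 = 3.8665311e-05
Denominator = 18 * mu = 18 * 0.001 = 0.018
v_s = 3.8665311e-05 / 0.018 = 0.00214807 m/s
Check: Re = rho_f * v_s * d / mu = 1000 * 0.00214807 * 1.69e-04 / 0.001 = 0.363 < 1, so Stokes' law applies.

0.00214807 m/s


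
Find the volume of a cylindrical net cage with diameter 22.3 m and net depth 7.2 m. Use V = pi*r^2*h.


r = d/2 = 22.3/2 = 11.15 m
Base area = pi*r^2 = pi*11.15^2 = 390.57065 m^2
Volume = 390.57065 * 7.2 = 2812.11 m^3

2812.11 m^3


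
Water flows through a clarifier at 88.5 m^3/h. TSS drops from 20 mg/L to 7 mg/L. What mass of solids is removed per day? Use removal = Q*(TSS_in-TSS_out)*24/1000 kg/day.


Concentration drop: TSS_in - TSS_out = 20 - 7 = 13 mg/L
Hourly solids removed = Q * dTSS = 88.5 m^3/h * 13 mg/L = 1150.5 g/h  (m^3/h * mg/L = g/h)
Daily solids removed = 1150.5 * 24 = 27612 g/day
Convert g to kg: 27612 / 1000 = 27.612 kg/day

27.612 kg/day


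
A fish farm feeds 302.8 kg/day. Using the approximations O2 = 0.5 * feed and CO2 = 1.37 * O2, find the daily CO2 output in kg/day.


O2 = 302.8 * 0.5 = 151.4
CO2 = 151.4 * 1.37 = 207.418

207.418 kg/day


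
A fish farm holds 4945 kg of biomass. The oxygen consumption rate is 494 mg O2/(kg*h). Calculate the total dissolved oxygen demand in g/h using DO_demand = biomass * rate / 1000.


Total O2 consumption (mg/h) = 4945 kg * 494 mg/(kg*h) = 2442830 mg/h
Convert to g/h: 2442830 / 1000 = 2442.83 g/h

2442.83 g/h


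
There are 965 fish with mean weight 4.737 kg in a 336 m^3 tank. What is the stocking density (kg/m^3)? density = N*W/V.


Total biomass = 965 fish * 4.737 kg = 4571.205 kg
Density = total biomass / volume = 4571.205 / 336 = 13.6048 kg/m^3

13.6048 kg/m^3


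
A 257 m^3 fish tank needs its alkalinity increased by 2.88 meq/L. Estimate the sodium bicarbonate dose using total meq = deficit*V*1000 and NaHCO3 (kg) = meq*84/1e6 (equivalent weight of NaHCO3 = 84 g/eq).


Tank volume in L = 257 m^3 * 1000 = 257000 L
Total meq required = 2.88 meq/L * 257000 L = 740160 meq
NaHCO3 mass = 740160 meq * 84 mg/meq / 1e6 = 62.1734 kg

62.1734 kg


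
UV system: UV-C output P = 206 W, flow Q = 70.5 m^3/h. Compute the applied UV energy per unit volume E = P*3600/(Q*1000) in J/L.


Energy delivered per hour = 206 W * 3600 s = 741600 J/h
Volume treated per hour = 70.5 m^3/h * 1000 = 70500 L/h
dose = 741600 / 70500 = 10.5191 J/L

10.5191 J/L


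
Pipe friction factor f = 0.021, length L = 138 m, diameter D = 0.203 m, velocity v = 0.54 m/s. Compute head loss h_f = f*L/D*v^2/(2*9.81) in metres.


v^2 = 0.54^2 = 0.2916 m^2/s^2
L/D = 138/0.203 = 679.80296
h_f = f*(L/D)*v^2/(2g) = 0.021 * 679.80296 * 0.2916 / 19.62 = 0.212173 m

0.212173 m


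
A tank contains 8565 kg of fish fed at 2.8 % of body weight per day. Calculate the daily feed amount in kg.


Feeding rate fraction = 2.8% / 100 = 0.028
Daily feed = 8565 kg * 0.028 = 239.82 kg/day

239.82 kg/day


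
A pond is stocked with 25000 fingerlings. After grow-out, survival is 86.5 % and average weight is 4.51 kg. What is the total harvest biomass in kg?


Survivors = 25000 * 86.5/100 = 21625 fish
Harvest biomass = survivors * W_f = 21625 * 4.51 = 97528.75 kg

97528.75 kg


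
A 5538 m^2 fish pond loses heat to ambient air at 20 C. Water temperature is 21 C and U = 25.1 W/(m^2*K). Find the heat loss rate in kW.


Temperature difference dT = 21 - 20 = 1 K
Heat loss (W) = U * A * dT = 25.1 * 5538 * 1 = 139003.8 W
Convert to kW: 139003.8 / 1000 = 139.0038 kW

139.0038 kW


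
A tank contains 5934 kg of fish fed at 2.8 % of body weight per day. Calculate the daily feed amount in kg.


Feeding rate fraction = 2.8% / 100 = 0.028
Daily feed = 5934 kg * 0.028 = 166.152 kg/day

166.152 kg/day


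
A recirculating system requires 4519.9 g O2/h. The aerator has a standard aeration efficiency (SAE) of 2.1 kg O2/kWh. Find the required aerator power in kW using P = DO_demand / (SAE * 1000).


SAE in g O2/kWh = 2.1 * 1000 = 2100 g/kWh
P = DO_demand / SAE_g = 4519.9 / 2100 = 2.15233 kW

2.15233 kW


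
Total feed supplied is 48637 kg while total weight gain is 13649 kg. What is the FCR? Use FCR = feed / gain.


FCR = feed consumed / weight gained
FCR = 48637 kg / 13649 kg = 3.56341

3.56341


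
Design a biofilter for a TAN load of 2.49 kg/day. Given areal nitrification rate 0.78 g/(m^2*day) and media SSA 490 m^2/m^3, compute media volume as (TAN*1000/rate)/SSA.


A = 2.49*1000 / 0.78 = 3192.3077 m^2
V = 3192.3077 / 490 = 6.51491

6.51491 m^3


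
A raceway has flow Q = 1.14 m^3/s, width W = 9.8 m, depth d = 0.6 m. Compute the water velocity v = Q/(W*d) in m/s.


Cross-sectional area = W * d = 9.8 * 0.6 = 5.88 m^2
Velocity = Q / A = 1.14 / 5.88 = 0.193878 m/s

0.193878 m/s


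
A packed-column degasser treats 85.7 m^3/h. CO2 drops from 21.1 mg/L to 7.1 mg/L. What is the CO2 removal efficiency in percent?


CO2_out / CO2_in = 7.1 / 21.1 = 0.33649289
Fraction remaining = 0.33649289
efficiency = (1 - 0.33649289) * 100 = 66.3507 %

66.3507 %


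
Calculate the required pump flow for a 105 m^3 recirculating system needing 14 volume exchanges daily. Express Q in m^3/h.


Daily recirculation volume = 105 m^3 * 14 = 1470 m^3/day
Flow rate Q = daily volume / 24 h = 1470 / 24 = 61.25 m^3/h

61.25 m^3/h


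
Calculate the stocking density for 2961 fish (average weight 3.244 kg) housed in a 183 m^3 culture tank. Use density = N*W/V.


Total biomass = 2961 fish * 3.244 kg = 9605.484 kg
Density = total biomass / volume = 9605.484 / 183 = 52.489 kg/m^3

52.489 kg/m^3


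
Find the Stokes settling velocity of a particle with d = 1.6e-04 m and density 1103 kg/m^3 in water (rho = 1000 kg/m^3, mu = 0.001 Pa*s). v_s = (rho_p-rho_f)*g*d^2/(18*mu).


Density difference: rho_p - rho_f = 1103 - 1000 = 103 kg/m^3
d^2 = (1.6e-04)^2 = 2.56e-08 m^2
Numerator = (rho_p - rho_f) * g * d^2 = 103 * 9.81 * 2.56e-08 = 2.5867008e-05
Denominator = 18 * mu = 18 * 0.001 = 0.018
v_s = 2.5867008e-05 / 0.018 = 0.00143706 m/s
Check: Re = rho_f * v_s * d / mu = 1000 * 0.00143706 * 1.6e-04 / 0.001 = 0.23 < 1, so Stokes' law applies.

0.00143706 m/s


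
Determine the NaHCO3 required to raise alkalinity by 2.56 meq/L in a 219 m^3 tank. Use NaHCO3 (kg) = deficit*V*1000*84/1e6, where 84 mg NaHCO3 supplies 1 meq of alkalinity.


Tank volume in L = 219 m^3 * 1000 = 219000 L
Total meq required = 2.56 meq/L * 219000 L = 560640 meq
NaHCO3 mass = 560640 meq * 84 mg/meq / 1e6 = 47.0938 kg

47.0938 kg


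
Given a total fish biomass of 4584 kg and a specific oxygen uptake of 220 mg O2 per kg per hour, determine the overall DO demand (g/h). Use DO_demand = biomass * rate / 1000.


Total O2 consumption (mg/h) = 4584 kg * 220 mg/(kg*h) = 1008480 mg/h
Convert to g/h: 1008480 / 1000 = 1008.48 g/h

1008.48 g/h


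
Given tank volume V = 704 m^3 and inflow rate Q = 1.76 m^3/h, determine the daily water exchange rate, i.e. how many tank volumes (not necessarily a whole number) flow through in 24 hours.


Daily flow volume = 1.76 m^3/h * 24 h = 42.24 m^3/day
Exchanges = daily flow / tank volume = 42.24 / 704 = 0.06 exchanges/day

0.06 exchanges/day


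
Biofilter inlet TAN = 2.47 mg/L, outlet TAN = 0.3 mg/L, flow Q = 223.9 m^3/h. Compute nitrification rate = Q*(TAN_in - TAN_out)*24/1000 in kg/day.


Concentration drop: TAN_in - TAN_out = 2.47 - 0.3 = 2.17 mg/L
Hourly TAN removed = Q * dTAN = 223.9 m^3/h * 2.17 mg/L = 485.863 g/h  (m^3/h * mg/L = g/h)
Daily TAN removed = 485.863 * 24 = 11660.712 g/day
Convert to kg/day: 11660.712 / 1000 = 11.660712 kg/day

11.660712 kg/day


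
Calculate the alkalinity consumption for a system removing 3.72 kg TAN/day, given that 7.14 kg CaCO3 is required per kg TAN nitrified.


Alkalinity factor: 7.14 kg CaCO3 consumed per kg TAN nitrified
alk = 3.72 kg TAN * 7.14 = 26.5608 kg CaCO3/day

26.5608 kg CaCO3/day


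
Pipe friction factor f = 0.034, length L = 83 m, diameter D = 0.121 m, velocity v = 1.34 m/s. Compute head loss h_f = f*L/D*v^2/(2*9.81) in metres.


v^2 = 1.34^2 = 1.7956 m^2/s^2
L/D = 83/0.121 = 685.95041
h_f = f*(L/D)*v^2/(2g) = 0.034 * 685.95041 * 1.7956 / 19.62 = 2.13443 m

2.13443 m


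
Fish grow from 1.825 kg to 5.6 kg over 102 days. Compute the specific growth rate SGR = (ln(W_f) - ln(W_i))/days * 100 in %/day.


ln(W_f) = ln(5.6) = 1.7227666
ln(W_i) = ln(1.825) = 0.60157999
ln(W_f) - ln(W_i) = 1.7227666 - 0.60157999 = 1.1211866
SGR = 1.1211866 / 102 * 100 = 1.0992 %/day

1.0992 %/day


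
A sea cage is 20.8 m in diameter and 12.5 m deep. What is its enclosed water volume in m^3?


r = d/2 = 20.8/2 = 10.4 m
Base area = pi*r^2 = pi*10.4^2 = 339.79466 m^2
Volume = 339.79466 * 12.5 = 4247.43 m^3

4247.43 m^3


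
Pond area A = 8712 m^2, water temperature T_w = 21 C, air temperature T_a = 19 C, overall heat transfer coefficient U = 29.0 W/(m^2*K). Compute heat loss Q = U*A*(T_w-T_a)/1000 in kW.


Temperature difference dT = 21 - 19 = 2 K
Heat loss (W) = U * A * dT = 29.0 * 8712 * 2 = 505296 W
Convert to kW: 505296 / 1000 = 505.296 kW

505.296 kW


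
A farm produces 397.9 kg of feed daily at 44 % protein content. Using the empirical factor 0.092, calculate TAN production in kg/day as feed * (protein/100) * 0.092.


Protein in feed = 397.9 * 44/100 = 175.076 kg/day
TAN = protein * 0.092 = 175.076 * 0.092 = 16.106992 kg/day

16.106992 kg/day


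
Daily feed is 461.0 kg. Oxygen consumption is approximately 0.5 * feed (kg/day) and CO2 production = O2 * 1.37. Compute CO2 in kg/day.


O2 = 461.0 * 0.5 = 230.5
CO2 = 230.5 * 1.37 = 315.785

315.785 kg/day


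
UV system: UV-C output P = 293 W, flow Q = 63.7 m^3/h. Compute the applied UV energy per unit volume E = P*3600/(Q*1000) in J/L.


Energy delivered per hour = 293 W * 3600 s = 1054800 J/h
Volume treated per hour = 63.7 m^3/h * 1000 = 63700 L/h
dose = 1054800 / 63700 = 16.5589 J/L

16.5589 J/L


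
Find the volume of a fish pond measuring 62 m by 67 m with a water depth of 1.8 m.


Base area = L * W = 62 * 67 = 4154 m^2
Volume = area * depth = 4154 * 1.8 = 7477.2 m^3

7477.2 m^3


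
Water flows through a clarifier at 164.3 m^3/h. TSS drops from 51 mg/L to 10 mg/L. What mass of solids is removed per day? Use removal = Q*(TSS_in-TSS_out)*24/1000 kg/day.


Concentration drop: TSS_in - TSS_out = 51 - 10 = 41 mg/L
Hourly solids removed = Q * dTSS = 164.3 m^3/h * 41 mg/L = 6736.3 g/h  (m^3/h * mg/L = g/h)
Daily solids removed = 6736.3 * 24 = 161671.2 g/day
Convert g to kg: 161671.2 / 1000 = 161.6712 kg/day

161.6712 kg/day


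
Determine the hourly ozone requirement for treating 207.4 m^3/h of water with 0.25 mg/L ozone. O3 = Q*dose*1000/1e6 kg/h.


O3 demand (mg/h) = Q * dose * 1000 = 207.4 * 0.25 * 1000 = 51850 mg/h
Convert mg to kg: 51850 / 1e6 = 0.05185 kg/h

0.05185 kg/h


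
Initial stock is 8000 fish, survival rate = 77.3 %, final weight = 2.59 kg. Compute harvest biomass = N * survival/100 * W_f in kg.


Survivors = 8000 * 77.3/100 = 6184 fish
Harvest biomass = survivors * W_f = 6184 * 2.59 = 16016.56 kg

16016.56 kg


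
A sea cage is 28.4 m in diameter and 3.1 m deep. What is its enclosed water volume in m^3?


r = d/2 = 28.4/2 = 14.2 m
Base area = pi*r^2 = pi*14.2^2 = 633.47074 m^2
Volume = 633.47074 * 3.1 = 1963.76 m^3

1963.76 m^3


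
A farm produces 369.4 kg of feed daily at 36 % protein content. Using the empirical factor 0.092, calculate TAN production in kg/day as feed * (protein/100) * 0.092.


Protein in feed = 369.4 * 36/100 = 132.984 kg/day
TAN = protein * 0.092 = 132.984 * 0.092 = 12.234528 kg/day

12.234528 kg/day


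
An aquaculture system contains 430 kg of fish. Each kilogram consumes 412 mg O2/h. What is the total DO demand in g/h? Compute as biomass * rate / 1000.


Total O2 consumption (mg/h) = 430 kg * 412 mg/(kg*h) = 177160 mg/h
Convert to g/h: 177160 / 1000 = 177.16 g/h

177.16 g/h


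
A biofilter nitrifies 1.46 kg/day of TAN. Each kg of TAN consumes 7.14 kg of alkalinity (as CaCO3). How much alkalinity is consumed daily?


Alkalinity factor: 7.14 kg CaCO3 consumed per kg TAN nitrified
alk = 1.46 kg TAN * 7.14 = 10.4244 kg CaCO3/day

10.4244 kg CaCO3/day


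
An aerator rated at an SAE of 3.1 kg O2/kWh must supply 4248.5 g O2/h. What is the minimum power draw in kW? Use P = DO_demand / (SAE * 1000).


SAE in g O2/kWh = 3.1 * 1000 = 3100 g/kWh
P = DO_demand / SAE_g = 4248.5 / 3100 = 1.37048 kW

1.37048 kW


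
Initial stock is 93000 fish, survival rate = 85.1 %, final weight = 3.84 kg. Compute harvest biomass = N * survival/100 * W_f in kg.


Survivors = 93000 * 85.1/100 = 79143 fish
Harvest biomass = survivors * W_f = 79143 * 3.84 = 303909.12 kg

303909.12 kg


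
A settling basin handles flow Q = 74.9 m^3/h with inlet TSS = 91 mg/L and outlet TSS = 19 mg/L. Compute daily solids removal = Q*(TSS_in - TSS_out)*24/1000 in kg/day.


Concentration drop: TSS_in - TSS_out = 91 - 19 = 72 mg/L
Hourly solids removed = Q * dTSS = 74.9 m^3/h * 72 mg/L = 5392.8 g/h  (m^3/h * mg/L = g/h)
Daily solids removed = 5392.8 * 24 = 129427.2 g/day
Convert g to kg: 129427.2 / 1000 = 129.4272 kg/day

129.4272 kg/day


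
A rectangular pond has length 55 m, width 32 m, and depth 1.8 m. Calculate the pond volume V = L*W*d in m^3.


Base area = L * W = 55 * 32 = 1760 m^2
Volume = area * depth = 1760 * 1.8 = 3168 m^3

3168 m^3


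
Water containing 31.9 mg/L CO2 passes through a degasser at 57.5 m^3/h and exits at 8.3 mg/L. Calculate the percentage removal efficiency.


CO2_out / CO2_in = 8.3 / 31.9 = 0.26018809
Fraction remaining = 0.26018809
efficiency = (1 - 0.26018809) * 100 = 73.9812 %

73.9812 %


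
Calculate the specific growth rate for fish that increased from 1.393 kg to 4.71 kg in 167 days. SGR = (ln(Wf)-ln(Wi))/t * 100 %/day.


ln(W_f) = ln(4.71) = 1.5496879
ln(W_i) = ln(1.393) = 0.33145969
ln(W_f) - ln(W_i) = 1.5496879 - 0.33145969 = 1.2182282
SGR = 1.2182282 / 167 * 100 = 0.729478 %/day

0.729478 %/day


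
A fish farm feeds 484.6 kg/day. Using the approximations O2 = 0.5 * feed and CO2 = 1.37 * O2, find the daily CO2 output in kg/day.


O2 = 484.6 * 0.5 = 242.3
CO2 = 242.3 * 1.37 = 331.951

331.951 kg/day


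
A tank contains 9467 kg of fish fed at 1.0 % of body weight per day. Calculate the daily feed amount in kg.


Feeding rate fraction = 1.0% / 100 = 0.01
Daily feed = 9467 kg * 0.01 = 94.67 kg/day

94.67 kg/day


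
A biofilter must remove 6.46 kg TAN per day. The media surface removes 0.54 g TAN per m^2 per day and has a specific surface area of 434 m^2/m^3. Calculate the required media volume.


A = 6.46*1000 / 0.54 = 11962.963 m^2
V = 11962.963 / 434 = 27.5644

27.5644 m^3


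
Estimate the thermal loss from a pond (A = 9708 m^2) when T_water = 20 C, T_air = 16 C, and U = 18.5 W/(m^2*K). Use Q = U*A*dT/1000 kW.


Temperature difference dT = 20 - 16 = 4 K
Heat loss (W) = U * A * dT = 18.5 * 9708 * 4 = 718392 W
Convert to kW: 718392 / 1000 = 718.392 kW

718.392 kW


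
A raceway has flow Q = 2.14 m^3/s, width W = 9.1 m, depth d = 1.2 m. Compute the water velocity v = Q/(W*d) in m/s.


Cross-sectional area = W * d = 9.1 * 1.2 = 10.92 m^2
Velocity = Q / A = 2.14 / 10.92 = 0.195971 m/s

0.195971 m/s


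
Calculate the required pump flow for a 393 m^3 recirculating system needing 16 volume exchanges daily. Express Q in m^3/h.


Daily recirculation volume = 393 m^3 * 16 = 6288 m^3/day
Flow rate Q = daily volume / 24 h = 6288 / 24 = 262 m^3/h

262 m^3/h


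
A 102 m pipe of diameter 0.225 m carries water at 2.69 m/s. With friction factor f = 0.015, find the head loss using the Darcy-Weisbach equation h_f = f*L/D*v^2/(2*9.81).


v^2 = 2.69^2 = 7.2361 m^2/s^2
L/D = 102/0.225 = 453.33333
h_f = f*(L/D)*v^2/(2g) = 0.015 * 453.33333 * 7.2361 / 19.62 = 2.50792 m

2.50792 m


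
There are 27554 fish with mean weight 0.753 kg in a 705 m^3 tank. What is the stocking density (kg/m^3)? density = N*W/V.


Total biomass = 27554 fish * 0.753 kg = 20748.162 kg
Density = total biomass / volume = 20748.162 / 705 = 29.43 kg/m^3

29.43 kg/m^3


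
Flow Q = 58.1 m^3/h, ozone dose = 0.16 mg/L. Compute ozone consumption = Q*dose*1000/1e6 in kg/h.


O3 demand (mg/h) = Q * dose * 1000 = 58.1 * 0.16 * 1000 = 9296 mg/h
Convert mg to kg: 9296 / 1e6 = 0.009296 kg/h

0.009296 kg/h


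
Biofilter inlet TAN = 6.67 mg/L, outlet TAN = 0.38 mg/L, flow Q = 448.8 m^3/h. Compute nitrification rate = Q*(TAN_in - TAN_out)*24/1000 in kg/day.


Concentration drop: TAN_in - TAN_out = 6.67 - 0.38 = 6.29 mg/L
Hourly TAN removed = Q * dTAN = 448.8 m^3/h * 6.29 mg/L = 2822.952 g/h  (m^3/h * mg/L = g/h)
Daily TAN removed = 2822.952 * 24 = 67750.848 g/day
Convert to kg/day: 67750.848 / 1000 = 67.750848 kg/day

67.750848 kg/day


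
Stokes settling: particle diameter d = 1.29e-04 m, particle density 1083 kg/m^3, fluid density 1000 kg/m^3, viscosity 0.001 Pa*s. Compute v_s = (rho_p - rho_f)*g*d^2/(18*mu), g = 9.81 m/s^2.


Density difference: rho_p - rho_f = 1083 - 1000 = 83 kg/m^3
d^2 = (1.29e-04)^2 = 1.6641e-08 m^2
Numerator = (rho_p - rho_f) * g * d^2 = 83 * 9.81 * 1.6641e-08 = 1.3549601e-05
Denominator = 18 * mu = 18 * 0.001 = 0.018
v_s = 1.3549601e-05 / 0.018 = 7.52756e-04 m/s
Check: Re = rho_f * v_s * d / mu = 1000 * 7.52756e-04 * 1.29e-04 / 0.001 = 0.0971 < 1, so Stokes' law applies.

7.52756e-04 m/s


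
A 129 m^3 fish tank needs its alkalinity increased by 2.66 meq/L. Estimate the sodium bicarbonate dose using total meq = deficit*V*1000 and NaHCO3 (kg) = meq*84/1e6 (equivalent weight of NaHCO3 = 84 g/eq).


Tank volume in L = 129 m^3 * 1000 = 129000 L
Total meq required = 2.66 meq/L * 129000 L = 343140 meq
NaHCO3 mass = 343140 meq * 84 mg/meq / 1e6 = 28.8238 kg

28.8238 kg


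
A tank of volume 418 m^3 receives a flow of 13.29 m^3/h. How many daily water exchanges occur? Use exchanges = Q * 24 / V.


Daily flow volume = 13.29 m^3/h * 24 h = 318.96 m^3/day
Exchanges = daily flow / tank volume = 318.96 / 418 = 0.763062 exchanges/day

0.763062 exchanges/day


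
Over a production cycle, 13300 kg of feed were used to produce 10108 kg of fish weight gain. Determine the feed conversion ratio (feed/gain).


FCR = feed consumed / weight gained
FCR = 13300 kg / 10108 kg = 1.31579

1.31579


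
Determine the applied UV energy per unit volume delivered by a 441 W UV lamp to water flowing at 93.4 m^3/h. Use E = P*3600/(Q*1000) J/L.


Energy delivered per hour = 441 W * 3600 s = 1587600 J/h
Volume treated per hour = 93.4 m^3/h * 1000 = 93400 L/h
dose = 1587600 / 93400 = 16.9979 J/L

16.9979 J/L


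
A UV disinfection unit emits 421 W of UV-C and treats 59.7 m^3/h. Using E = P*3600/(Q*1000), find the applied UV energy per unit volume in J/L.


Energy delivered per hour = 421 W * 3600 s = 1515600 J/h
Volume treated per hour = 59.7 m^3/h * 1000 = 59700 L/h
dose = 1515600 / 59700 = 25.3869 J/L

25.3869 J/L


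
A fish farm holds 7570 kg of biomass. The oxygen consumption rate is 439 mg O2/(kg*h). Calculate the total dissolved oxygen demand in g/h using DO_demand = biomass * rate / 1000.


Total O2 consumption (mg/h) = 7570 kg * 439 mg/(kg*h) = 3323230 mg/h
Convert to g/h: 3323230 / 1000 = 3323.23 g/h

3323.23 g/h


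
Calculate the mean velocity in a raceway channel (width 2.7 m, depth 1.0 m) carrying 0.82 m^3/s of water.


Cross-sectional area = W * d = 2.7 * 1.0 = 2.7 m^2
Velocity = Q / A = 0.82 / 2.7 = 0.303704 m/s

0.303704 m/s


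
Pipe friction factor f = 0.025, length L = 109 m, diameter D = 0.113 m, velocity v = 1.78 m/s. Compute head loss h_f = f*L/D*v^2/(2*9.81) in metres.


v^2 = 1.78^2 = 3.1684 m^2/s^2
L/D = 109/0.113 = 964.60177
h_f = f*(L/D)*v^2/(2g) = 0.025 * 964.60177 * 3.1684 / 19.62 = 3.8943 m

3.8943 m


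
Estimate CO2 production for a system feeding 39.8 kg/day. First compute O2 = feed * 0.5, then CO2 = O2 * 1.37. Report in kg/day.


O2 = 39.8 * 0.5 = 19.9
CO2 = 19.9 * 1.37 = 27.263

27.263 kg/day


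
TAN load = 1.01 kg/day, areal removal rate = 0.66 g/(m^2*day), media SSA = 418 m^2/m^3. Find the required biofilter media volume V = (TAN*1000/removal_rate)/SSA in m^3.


A = 1.01*1000 / 0.66 = 1530.303 m^2
V = 1530.303 / 418 = 3.66101

3.66101 m^3


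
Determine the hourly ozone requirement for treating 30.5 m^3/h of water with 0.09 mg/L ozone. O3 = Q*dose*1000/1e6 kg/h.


O3 demand (mg/h) = Q * dose * 1000 = 30.5 * 0.09 * 1000 = 2745 mg/h
Convert mg to kg: 2745 / 1e6 = 0.002745 kg/h

0.002745 kg/h


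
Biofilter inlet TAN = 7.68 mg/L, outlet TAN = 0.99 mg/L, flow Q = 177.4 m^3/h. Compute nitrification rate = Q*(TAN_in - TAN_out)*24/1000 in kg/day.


Concentration drop: TAN_in - TAN_out = 7.68 - 0.99 = 6.69 mg/L
Hourly TAN removed = Q * dTAN = 177.4 m^3/h * 6.69 mg/L = 1186.806 g/h  (m^3/h * mg/L = g/h)
Daily TAN removed = 1186.806 * 24 = 28483.344 g/day
Convert to kg/day: 28483.344 / 1000 = 28.483344 kg/day

28.483344 kg/day


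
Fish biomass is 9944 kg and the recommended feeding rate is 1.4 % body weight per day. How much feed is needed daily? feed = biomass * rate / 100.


Feeding rate fraction = 1.4% / 100 = 0.014
Daily feed = 9944 kg * 0.014 = 139.216 kg/day

139.216 kg/day


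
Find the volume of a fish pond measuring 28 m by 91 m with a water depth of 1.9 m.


Base area = L * W = 28 * 91 = 2548 m^2
Volume = area * depth = 2548 * 1.9 = 4841.2 m^3

4841.2 m^3


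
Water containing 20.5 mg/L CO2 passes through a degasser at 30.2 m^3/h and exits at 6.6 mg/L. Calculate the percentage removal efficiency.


CO2_out / CO2_in = 6.6 / 20.5 = 0.32195122
Fraction remaining = 0.32195122
efficiency = (1 - 0.32195122) * 100 = 67.8049 %

67.8049 %


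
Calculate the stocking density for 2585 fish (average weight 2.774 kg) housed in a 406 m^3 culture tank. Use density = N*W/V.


Total biomass = 2585 fish * 2.774 kg = 7170.79 kg
Density = total biomass / volume = 7170.79 / 406 = 17.662 kg/m^3

17.662 kg/m^3


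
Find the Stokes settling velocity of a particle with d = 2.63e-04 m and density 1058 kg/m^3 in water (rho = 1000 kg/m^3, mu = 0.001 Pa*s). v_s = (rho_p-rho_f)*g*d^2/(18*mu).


Density difference: rho_p - rho_f = 1058 - 1000 = 58 kg/m^3
d^2 = (2.63e-04)^2 = 6.9169e-08 m^2
Numerator = (rho_p - rho_f) * g * d^2 = 58 * 9.81 * 6.9169e-08 = 3.9355778e-05
Denominator = 18 * mu = 18 * 0.001 = 0.018
v_s = 3.9355778e-05 / 0.018 = 0.00218643 m/s
Check: Re = rho_f * v_s * d / mu = 1000 * 0.00218643 * 2.63e-04 / 0.001 = 0.575 < 1, so Stokes' law applies.

0.00218643 m/s


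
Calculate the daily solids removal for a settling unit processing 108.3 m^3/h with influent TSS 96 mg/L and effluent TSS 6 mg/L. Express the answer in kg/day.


Concentration drop: TSS_in - TSS_out = 96 - 6 = 90 mg/L
Hourly solids removed = Q * dTSS = 108.3 m^3/h * 90 mg/L = 9747 g/h  (m^3/h * mg/L = g/h)
Daily solids removed = 9747 * 24 = 233928 g/day
Convert g to kg: 233928 / 1000 = 233.928 kg/day

233.928 kg/day


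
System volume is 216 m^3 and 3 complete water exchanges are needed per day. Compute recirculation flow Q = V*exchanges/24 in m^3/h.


Daily recirculation volume = 216 m^3 * 3 = 648 m^3/day
Flow rate Q = daily volume / 24 h = 648 / 24 = 27 m^3/h

27 m^3/h


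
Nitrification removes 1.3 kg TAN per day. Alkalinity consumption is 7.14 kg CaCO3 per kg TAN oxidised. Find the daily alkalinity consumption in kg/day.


Alkalinity factor: 7.14 kg CaCO3 consumed per kg TAN nitrified
alk = 1.3 kg TAN * 7.14 = 9.282 kg CaCO3/day

9.282 kg CaCO3/day


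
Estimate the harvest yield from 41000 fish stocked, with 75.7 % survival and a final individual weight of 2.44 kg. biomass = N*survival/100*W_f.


Survivors = 41000 * 75.7/100 = 31037 fish
Harvest biomass = survivors * W_f = 31037 * 2.44 = 75730.28 kg

75730.28 kg


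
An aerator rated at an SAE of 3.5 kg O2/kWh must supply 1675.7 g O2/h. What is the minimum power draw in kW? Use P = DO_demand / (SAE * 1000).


SAE in g O2/kWh = 3.5 * 1000 = 3500 g/kWh
P = DO_demand / SAE_g = 1675.7 / 3500 = 0.478771 kW

0.478771 kW


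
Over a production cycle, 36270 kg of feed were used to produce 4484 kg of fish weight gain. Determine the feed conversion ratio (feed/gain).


FCR = feed consumed / weight gained
FCR = 36270 kg / 4484 kg = 8.08876

8.08876


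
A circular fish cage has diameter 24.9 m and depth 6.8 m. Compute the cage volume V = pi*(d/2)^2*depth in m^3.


r = d/2 = 24.9/2 = 12.45 m
Base area = pi*r^2 = pi*12.45^2 = 486.95472 m^2
Volume = 486.95472 * 6.8 = 3311.29 m^3

3311.29 m^3


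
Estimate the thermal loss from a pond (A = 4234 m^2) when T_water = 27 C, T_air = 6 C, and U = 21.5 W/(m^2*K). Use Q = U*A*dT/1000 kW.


Temperature difference dT = 27 - 6 = 21 K
Heat loss (W) = U * A * dT = 21.5 * 4234 * 21 = 1911651 W
Convert to kW: 1911651 / 1000 = 1911.651 kW

1911.651 kW


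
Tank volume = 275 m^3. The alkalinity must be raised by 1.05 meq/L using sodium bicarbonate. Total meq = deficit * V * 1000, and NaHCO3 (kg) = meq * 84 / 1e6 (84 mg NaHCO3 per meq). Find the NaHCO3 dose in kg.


Tank volume in L = 275 m^3 * 1000 = 275000 L
Total meq required = 1.05 meq/L * 275000 L = 288750 meq
NaHCO3 mass = 288750 meq * 84 mg/meq / 1e6 = 24.255 kg

24.255 kg


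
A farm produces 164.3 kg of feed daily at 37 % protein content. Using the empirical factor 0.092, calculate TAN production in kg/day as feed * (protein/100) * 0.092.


Protein in feed = 164.3 * 37/100 = 60.791 kg/day
TAN = protein * 0.092 = 60.791 * 0.092 = 5.592772 kg/day

5.592772 kg/day


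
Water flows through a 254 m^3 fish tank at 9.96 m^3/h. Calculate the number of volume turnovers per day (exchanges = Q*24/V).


Daily flow volume = 9.96 m^3/h * 24 h = 239.04 m^3/day
Exchanges = daily flow / tank volume = 239.04 / 254 = 0.941102 exchanges/day

0.941102 exchanges/day


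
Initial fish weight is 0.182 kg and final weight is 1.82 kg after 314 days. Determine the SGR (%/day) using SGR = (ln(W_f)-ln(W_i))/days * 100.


ln(W_f) = ln(1.82) = 0.5988365
ln(W_i) = ln(0.182) = -1.7037486
ln(W_f) - ln(W_i) = 0.5988365 - -1.7037486 = 2.3025851
SGR = 2.3025851 / 314 * 100 = 0.733307 %/day

0.733307 %/day


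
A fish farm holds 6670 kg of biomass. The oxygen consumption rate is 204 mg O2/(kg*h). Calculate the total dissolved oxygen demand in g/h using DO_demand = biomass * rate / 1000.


Total O2 consumption (mg/h) = 6670 kg * 204 mg/(kg*h) = 1360680 mg/h
Convert to g/h: 1360680 / 1000 = 1360.68 g/h

1360.68 g/h


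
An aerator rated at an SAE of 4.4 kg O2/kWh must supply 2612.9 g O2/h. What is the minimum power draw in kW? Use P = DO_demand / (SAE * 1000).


SAE in g O2/kWh = 4.4 * 1000 = 4400 g/kWh
P = DO_demand / SAE_g = 2612.9 / 4400 = 0.593841 kW

0.593841 kW


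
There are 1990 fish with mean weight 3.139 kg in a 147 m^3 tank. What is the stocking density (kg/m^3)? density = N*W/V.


Total biomass = 1990 fish * 3.139 kg = 6246.61 kg
Density = total biomass / volume = 6246.61 / 147 = 42.4939 kg/m^3

42.4939 kg/m^3


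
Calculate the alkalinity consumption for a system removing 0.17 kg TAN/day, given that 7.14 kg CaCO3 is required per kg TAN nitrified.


Alkalinity factor: 7.14 kg CaCO3 consumed per kg TAN nitrified
alk = 0.17 kg TAN * 7.14 = 1.2138 kg CaCO3/day

1.2138 kg CaCO3/day


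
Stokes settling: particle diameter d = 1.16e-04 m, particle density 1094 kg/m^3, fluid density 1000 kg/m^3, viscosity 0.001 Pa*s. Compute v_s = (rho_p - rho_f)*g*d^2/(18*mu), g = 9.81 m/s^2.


Density difference: rho_p - rho_f = 1094 - 1000 = 94 kg/m^3
d^2 = (1.16e-04)^2 = 1.3456e-08 m^2
Numerator = (rho_p - rho_f) * g * d^2 = 94 * 9.81 * 1.3456e-08 = 1.2408316e-05
Denominator = 18 * mu = 18 * 0.001 = 0.018
v_s = 1.2408316e-05 / 0.018 = 6.89351e-04 m/s
Check: Re = rho_f * v_s * d / mu = 1000 * 6.89351e-04 * 1.16e-04 / 0.001 = 0.08 < 1, so Stokes' law applies.

6.89351e-04 m/s


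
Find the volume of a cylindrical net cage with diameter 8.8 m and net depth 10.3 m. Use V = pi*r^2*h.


r = d/2 = 8.8/2 = 4.4 m
Base area = pi*r^2 = pi*4.4^2 = 60.821234 m^2
Volume = 60.821234 * 10.3 = 626.459 m^3

626.459 m^3


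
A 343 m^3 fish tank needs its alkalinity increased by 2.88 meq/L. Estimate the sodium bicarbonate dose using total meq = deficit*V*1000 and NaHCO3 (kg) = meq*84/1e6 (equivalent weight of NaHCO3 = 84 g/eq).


Tank volume in L = 343 m^3 * 1000 = 343000 L
Total meq required = 2.88 meq/L * 343000 L = 987840 meq
NaHCO3 mass = 987840 meq * 84 mg/meq / 1e6 = 82.9786 kg

82.9786 kg


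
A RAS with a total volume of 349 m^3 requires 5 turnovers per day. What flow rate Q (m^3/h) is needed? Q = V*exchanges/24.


Daily recirculation volume = 349 m^3 * 5 = 1745 m^3/day
Flow rate Q = daily volume / 24 h = 1745 / 24 = 72.7083 m^3/h

72.7083 m^3/h


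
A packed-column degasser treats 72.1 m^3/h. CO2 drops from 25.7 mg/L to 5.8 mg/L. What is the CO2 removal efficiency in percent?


CO2_out / CO2_in = 5.8 / 25.7 = 0.22568093
Fraction remaining = 0.22568093
efficiency = (1 - 0.22568093) * 100 = 77.4319 %

77.4319 %


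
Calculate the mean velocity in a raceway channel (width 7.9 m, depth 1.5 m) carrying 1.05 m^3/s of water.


Cross-sectional area = W * d = 7.9 * 1.5 = 11.85 m^2
Velocity = Q / A = 1.05 / 11.85 = 0.0886076 m/s

0.0886076 m/s


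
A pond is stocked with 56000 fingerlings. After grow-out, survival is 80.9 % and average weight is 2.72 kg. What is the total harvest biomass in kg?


Survivors = 56000 * 80.9/100 = 45304 fish
Harvest biomass = survivors * W_f = 45304 * 2.72 = 123226.88 kg

123226.88 kg


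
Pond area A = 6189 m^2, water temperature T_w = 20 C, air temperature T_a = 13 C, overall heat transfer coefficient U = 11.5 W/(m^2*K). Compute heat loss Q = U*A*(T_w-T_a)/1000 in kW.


Temperature difference dT = 20 - 13 = 7 K
Heat loss (W) = U * A * dT = 11.5 * 6189 * 7 = 498214.5 W
Convert to kW: 498214.5 / 1000 = 498.2145 kW

498.2145 kW


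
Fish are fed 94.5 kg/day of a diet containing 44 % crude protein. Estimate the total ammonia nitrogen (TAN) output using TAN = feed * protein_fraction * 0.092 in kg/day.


Protein in feed = 94.5 * 44/100 = 41.58 kg/day
TAN = protein * 0.092 = 41.58 * 0.092 = 3.82536 kg/day

3.82536 kg/day


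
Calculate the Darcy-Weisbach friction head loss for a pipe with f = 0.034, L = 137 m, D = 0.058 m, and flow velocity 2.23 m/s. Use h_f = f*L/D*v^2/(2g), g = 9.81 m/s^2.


v^2 = 2.23^2 = 4.9729 m^2/s^2
L/D = 137/0.058 = 2362.069
h_f = f*(L/D)*v^2/(2g) = 0.034 * 2362.069 * 4.9729 / 19.62 = 20.3555 m

20.3555 m


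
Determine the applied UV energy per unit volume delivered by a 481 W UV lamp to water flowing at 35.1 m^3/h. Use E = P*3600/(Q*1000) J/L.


Energy delivered per hour = 481 W * 3600 s = 1731600 J/h
Volume treated per hour = 35.1 m^3/h * 1000 = 35100 L/h
dose = 1731600 / 35100 = 49.3333 J/L

49.3333 J/L


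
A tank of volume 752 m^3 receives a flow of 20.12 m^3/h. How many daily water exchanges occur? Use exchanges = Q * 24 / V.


Daily flow volume = 20.12 m^3/h * 24 h = 482.88 m^3/day
Exchanges = daily flow / tank volume = 482.88 / 752 = 0.642128 exchanges/day

0.642128 exchanges/day


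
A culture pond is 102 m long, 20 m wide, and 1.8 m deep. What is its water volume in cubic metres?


Base area = L * W = 102 * 20 = 2040 m^2
Volume = area * depth = 2040 * 1.8 = 3672 m^3

3672 m^3


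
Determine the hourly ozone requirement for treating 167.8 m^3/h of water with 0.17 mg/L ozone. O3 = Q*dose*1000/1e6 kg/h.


O3 demand (mg/h) = Q * dose * 1000 = 167.8 * 0.17 * 1000 = 28526 mg/h
Convert mg to kg: 28526 / 1e6 = 0.028526 kg/h

0.028526 kg/h


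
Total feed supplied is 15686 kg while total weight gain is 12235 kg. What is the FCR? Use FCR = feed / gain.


FCR = feed consumed / weight gained
FCR = 15686 kg / 12235 kg = 1.28206

1.28206


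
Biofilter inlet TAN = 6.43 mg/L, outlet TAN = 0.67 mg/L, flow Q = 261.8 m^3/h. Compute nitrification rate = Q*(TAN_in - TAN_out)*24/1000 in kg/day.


Concentration drop: TAN_in - TAN_out = 6.43 - 0.67 = 5.76 mg/L
Hourly TAN removed = Q * dTAN = 261.8 m^3/h * 5.76 mg/L = 1507.968 g/h  (m^3/h * mg/L = g/h)
Daily TAN removed = 1507.968 * 24 = 36191.232 g/day
Convert to kg/day: 36191.232 / 1000 = 36.191232 kg/day

36.191232 kg/day


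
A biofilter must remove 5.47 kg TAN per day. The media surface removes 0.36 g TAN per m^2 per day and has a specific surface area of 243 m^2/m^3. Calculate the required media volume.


A = 5.47*1000 / 0.36 = 15194.444 m^2
V = 15194.444 / 243 = 62.5286

62.5286 m^3


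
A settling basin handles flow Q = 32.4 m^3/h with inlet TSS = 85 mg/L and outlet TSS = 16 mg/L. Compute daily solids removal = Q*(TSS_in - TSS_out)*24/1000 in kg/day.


Concentration drop: TSS_in - TSS_out = 85 - 16 = 69 mg/L
Hourly solids removed = Q * dTSS = 32.4 m^3/h * 69 mg/L = 2235.6 g/h  (m^3/h * mg/L = g/h)
Daily solids removed = 2235.6 * 24 = 53654.4 g/day
Convert g to kg: 53654.4 / 1000 = 53.6544 kg/day

53.6544 kg/day


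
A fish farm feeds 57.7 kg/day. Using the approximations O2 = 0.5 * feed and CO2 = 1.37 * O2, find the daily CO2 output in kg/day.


O2 = 57.7 * 0.5 = 28.85
CO2 = 28.85 * 1.37 = 39.5245

39.5245 kg/day


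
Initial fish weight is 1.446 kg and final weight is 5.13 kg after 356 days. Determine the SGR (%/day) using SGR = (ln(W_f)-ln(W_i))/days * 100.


ln(W_f) = ln(5.13) = 1.6351057
ln(W_i) = ln(1.446) = 0.36880112
ln(W_f) - ln(W_i) = 1.6351057 - 0.36880112 = 1.2663046
SGR = 1.2663046 / 356 * 100 = 0.355704 %/day

0.355704 %/day


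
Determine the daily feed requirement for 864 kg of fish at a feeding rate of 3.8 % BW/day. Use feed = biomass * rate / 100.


Feeding rate fraction = 3.8% / 100 = 0.038
Daily feed = 864 kg * 0.038 = 32.832 kg/day

32.832 kg/day


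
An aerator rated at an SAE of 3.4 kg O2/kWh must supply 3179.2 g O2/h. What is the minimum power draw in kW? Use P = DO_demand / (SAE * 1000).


SAE in g O2/kWh = 3.4 * 1000 = 3400 g/kWh
P = DO_demand / SAE_g = 3179.2 / 3400 = 0.935059 kW

0.935059 kW
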